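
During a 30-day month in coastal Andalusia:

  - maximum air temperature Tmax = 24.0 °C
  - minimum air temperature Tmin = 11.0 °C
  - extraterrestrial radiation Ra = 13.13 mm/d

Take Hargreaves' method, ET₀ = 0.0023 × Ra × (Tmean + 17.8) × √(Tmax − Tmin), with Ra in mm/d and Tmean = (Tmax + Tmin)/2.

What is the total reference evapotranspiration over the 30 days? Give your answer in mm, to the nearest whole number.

115 mm

Tmean = (24.0 + 11.0)/2 = 17.50 °C
ET₀ = 0.0023 × 13.13 × (17.50 + 17.8) × √13.0 = 0.0023 × 13.13 × 35.30 × 3.6056 = 3.8437 mm/d
Over 30 days: 3.8437 × 30 = 115.311 mm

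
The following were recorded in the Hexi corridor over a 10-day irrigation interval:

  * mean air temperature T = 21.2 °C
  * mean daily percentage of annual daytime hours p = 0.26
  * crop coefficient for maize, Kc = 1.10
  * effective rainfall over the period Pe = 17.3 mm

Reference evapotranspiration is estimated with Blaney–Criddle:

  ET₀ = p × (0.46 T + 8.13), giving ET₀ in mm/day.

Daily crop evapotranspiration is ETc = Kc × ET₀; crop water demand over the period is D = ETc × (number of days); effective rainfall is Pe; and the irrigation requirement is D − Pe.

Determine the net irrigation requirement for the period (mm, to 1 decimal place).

ET₀ = 0.26 × (0.46 × 21.2 + 8.13) = 0.26 × 17.882 = 4.6493 mm/d
ETc = Kc × ET₀ = 1.10 × 4.6493 = 5.1142 mm/d
Crop demand D = ETc × 10 d = 5.1142 × 10 = 51.142 mm
D − Pe = 51.142 − 17.3 = 33.842 mm

33.8 mm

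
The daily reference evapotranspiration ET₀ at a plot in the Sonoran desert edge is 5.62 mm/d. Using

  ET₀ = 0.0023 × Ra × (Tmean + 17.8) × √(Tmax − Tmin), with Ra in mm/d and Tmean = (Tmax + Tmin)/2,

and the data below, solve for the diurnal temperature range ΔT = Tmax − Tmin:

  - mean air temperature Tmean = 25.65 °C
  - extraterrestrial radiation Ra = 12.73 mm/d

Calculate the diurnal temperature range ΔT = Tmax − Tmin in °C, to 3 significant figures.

19.5 °C

√ΔT = ET₀ / [0.0023 × Ra × (Tmean+17.8)] = 5.62 / (0.0023 × 12.73 × 43.45) = 4.4176
ΔT = 4.4176² = 19.515 °C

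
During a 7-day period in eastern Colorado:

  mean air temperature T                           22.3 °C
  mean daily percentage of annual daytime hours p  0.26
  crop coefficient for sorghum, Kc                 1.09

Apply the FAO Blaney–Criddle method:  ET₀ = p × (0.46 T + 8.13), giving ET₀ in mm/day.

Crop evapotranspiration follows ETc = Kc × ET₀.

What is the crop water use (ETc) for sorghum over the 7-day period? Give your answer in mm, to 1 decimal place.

ET₀ = 0.26 × (0.46 × 22.3 + 8.13) = 0.26 × 18.388 = 4.7809 mm/d
ETc = Kc × ET₀ = 1.09 × 4.7809 = 5.2112 mm/d
Over 7 days: 5.2112 × 7 = 36.478 mm

36.5 mm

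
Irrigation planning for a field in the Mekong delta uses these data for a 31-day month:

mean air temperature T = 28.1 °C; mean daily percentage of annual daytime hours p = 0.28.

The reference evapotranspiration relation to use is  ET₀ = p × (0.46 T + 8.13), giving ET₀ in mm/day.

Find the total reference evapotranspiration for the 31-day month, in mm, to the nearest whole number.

ET₀ = 0.28 × (0.46 × 28.1 + 8.13) = 0.28 × 21.056 = 5.8957 mm/d
Monthly total = 5.8957 × 31 = 182.767 mm

183 mm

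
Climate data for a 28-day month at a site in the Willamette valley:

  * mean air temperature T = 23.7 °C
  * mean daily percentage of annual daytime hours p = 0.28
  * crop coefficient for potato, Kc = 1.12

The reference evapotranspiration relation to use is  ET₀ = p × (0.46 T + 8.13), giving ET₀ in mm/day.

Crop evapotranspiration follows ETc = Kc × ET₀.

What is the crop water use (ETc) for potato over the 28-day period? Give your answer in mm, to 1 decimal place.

ET₀ = 0.28 × (0.46 × 23.7 + 8.13) = 0.28 × 19.032 = 5.3290 mm/d
ETc = Kc × ET₀ = 1.12 × 5.3290 = 5.9685 mm/d
Over 28 days: 5.9685 × 28 = 167.118 mm

167.1 mm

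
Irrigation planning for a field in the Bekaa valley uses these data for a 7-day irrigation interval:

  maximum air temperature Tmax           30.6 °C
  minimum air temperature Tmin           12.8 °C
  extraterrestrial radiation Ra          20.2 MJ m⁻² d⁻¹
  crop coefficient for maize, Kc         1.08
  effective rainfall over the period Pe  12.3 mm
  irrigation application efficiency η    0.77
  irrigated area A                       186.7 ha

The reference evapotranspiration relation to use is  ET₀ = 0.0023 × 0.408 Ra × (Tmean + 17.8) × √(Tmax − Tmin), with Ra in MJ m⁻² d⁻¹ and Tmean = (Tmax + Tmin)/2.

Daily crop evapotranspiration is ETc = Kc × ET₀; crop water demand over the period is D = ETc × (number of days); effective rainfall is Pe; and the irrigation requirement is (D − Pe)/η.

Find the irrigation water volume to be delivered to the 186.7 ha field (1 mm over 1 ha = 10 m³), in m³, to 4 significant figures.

Tmean = (30.6 + 12.8)/2 = 21.70 °C
0.408 Ra = 0.408 × 20.2 = 8.2416 mm/d equivalent
ET₀ = 0.0023 × 8.2416 × (21.70 + 17.8) × √17.8 = 0.0023 × 8.2416 × 39.50 × 4.2190 = 3.1590 mm/d
ETc = Kc × ET₀ = 1.08 × 3.1590 = 3.4117 mm/d
Crop demand D = ETc × 7 d = 3.4117 × 7 = 23.882 mm
D − Pe = 23.882 − 12.3 = 11.582 mm
Gross irrigation = 11.582 / 0.77 = 15.042 mm
Volume = 15.042 mm × 186.7 ha × 10 = 28083.4 m³

28080 m³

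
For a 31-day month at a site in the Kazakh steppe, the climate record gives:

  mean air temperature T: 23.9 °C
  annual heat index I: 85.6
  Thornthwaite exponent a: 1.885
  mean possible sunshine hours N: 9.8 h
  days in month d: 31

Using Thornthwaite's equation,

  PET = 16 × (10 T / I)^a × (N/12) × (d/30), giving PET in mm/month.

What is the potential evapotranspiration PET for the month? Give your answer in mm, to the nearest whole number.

10T/I = 10 × 23.9 / 85.6 = 2.7921
(10T/I)^a = 2.7921^1.885 = 6.9276
Uncorrected PET = 16 × 6.9276 = 110.842 mm
Correction = (N/12)(d/30) = (9.8/12)(31/30) = 0.8439
PET = 110.842 × 0.8439 = 93.540 mm/month

94 mm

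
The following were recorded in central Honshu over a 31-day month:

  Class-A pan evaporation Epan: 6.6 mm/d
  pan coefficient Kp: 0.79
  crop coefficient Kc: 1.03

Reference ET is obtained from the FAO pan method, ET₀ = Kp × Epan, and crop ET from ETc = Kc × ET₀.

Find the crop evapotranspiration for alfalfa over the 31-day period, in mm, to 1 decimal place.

166.5 mm

ET₀ = 0.79 × 6.6 = 5.2140 mm/d
ETc = Kc × ET₀ = 1.03 × 5.2140 = 5.3704 mm/d
Over 31 days: 5.3704 × 31 = 166.482 mm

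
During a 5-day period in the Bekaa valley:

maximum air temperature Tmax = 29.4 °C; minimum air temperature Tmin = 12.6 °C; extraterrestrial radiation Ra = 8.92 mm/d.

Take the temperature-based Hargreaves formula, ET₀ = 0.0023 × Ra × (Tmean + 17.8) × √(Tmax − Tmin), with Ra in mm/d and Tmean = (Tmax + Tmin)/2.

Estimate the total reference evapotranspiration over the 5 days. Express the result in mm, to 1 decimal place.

Tmean = (29.4 + 12.6)/2 = 21.00 °C
ET₀ = 0.0023 × 8.92 × (21.00 + 17.8) × √16.8 = 0.0023 × 8.92 × 38.80 × 4.0988 = 3.2627 mm/d
Over 5 days: 3.2627 × 5 = 16.314 mm

16.3 mm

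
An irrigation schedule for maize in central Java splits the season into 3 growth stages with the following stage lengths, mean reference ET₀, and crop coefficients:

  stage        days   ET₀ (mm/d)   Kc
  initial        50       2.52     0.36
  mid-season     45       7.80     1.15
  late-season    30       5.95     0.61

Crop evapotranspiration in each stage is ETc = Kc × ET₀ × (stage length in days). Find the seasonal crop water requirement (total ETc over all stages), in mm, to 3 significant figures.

initial: 0.36 × 2.52 × 50 = 45.36 mm
mid-season: 1.15 × 7.80 × 45 = 403.65 mm
late-season: 0.61 × 5.95 × 30 = 108.89 mm
Seasonal total = 557.90 mm

558 mm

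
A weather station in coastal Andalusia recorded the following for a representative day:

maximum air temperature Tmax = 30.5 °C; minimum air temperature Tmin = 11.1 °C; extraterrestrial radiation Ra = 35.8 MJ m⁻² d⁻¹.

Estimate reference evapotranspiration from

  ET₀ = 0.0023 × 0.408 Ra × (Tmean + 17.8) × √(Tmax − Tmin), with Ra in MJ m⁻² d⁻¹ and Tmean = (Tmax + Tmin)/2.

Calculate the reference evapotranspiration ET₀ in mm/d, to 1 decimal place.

5.7 mm/d

Tmean = (30.5 + 11.1)/2 = 20.80 °C
0.408 Ra = 0.408 × 35.8 = 14.6064 mm/d equivalent
ET₀ = 0.0023 × 14.6064 × (20.80 + 17.8) × √19.4 = 0.0023 × 14.6064 × 38.60 × 4.4045 = 5.7116 mm/d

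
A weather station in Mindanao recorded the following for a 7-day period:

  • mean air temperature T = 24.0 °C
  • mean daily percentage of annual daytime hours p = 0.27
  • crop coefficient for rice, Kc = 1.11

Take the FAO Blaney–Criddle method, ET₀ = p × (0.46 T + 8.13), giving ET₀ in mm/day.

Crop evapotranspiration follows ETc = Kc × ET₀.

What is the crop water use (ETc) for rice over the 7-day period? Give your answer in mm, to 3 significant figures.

40.2 mm

ET₀ = 0.27 × (0.46 × 24.0 + 8.13) = 0.27 × 19.170 = 5.1759 mm/d
ETc = Kc × ET₀ = 1.11 × 5.1759 = 5.7452 mm/d
Over 7 days: 5.7452 × 7 = 40.216 mm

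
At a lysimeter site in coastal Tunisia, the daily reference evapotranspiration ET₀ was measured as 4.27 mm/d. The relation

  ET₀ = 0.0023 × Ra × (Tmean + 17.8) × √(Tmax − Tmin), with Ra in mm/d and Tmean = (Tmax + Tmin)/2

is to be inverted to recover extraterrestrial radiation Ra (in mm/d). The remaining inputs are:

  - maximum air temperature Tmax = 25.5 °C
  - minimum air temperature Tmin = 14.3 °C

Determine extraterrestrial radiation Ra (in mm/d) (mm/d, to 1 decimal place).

Tmean = 19.90 °C; √ΔT = 3.3466
Ra = ET₀ / [0.0023 × (Tmean+17.8) × √ΔT] = 4.27 / (0.0023 × 37.70 × 3.3466) = 14.715 mm/d

14.7 mm/d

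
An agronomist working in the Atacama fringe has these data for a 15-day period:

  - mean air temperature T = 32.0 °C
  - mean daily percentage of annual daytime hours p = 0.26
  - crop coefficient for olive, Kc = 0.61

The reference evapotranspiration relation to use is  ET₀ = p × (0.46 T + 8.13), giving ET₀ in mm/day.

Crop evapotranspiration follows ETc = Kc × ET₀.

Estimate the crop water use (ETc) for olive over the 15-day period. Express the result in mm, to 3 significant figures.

54.4 mm

ET₀ = 0.26 × (0.46 × 32.0 + 8.13) = 0.26 × 22.850 = 5.9410 mm/d
ETc = Kc × ET₀ = 0.61 × 5.9410 = 3.6240 mm/d
Over 15 days: 3.6240 × 15 = 54.360 mm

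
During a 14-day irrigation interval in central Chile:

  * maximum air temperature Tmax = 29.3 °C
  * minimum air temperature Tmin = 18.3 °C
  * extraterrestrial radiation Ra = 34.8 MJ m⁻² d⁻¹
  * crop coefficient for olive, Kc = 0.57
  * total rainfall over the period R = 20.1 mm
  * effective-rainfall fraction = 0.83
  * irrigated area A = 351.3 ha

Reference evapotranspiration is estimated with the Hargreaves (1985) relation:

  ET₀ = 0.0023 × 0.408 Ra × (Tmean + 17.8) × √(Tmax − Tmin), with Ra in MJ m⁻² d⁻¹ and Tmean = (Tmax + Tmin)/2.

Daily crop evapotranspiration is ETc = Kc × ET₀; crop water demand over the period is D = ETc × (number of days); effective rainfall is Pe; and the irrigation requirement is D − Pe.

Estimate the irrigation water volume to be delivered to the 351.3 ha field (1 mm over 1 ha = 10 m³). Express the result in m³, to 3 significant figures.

Tmean = (29.3 + 18.3)/2 = 23.80 °C
0.408 Ra = 0.408 × 34.8 = 14.1984 mm/d equivalent
ET₀ = 0.0023 × 14.1984 × (23.80 + 17.8) × √11.0 = 0.0023 × 14.1984 × 41.60 × 3.3166 = 4.5056 mm/d
ETc = Kc × ET₀ = 0.57 × 4.5056 = 2.5682 mm/d
Crop demand D = ETc × 14 d = 2.5682 × 14 = 35.955 mm
Pe = 0.83 × 20.1 = 16.683 mm
D − Pe = 35.955 − 16.683 = 19.272 mm
Volume = 19.272 mm × 351.3 ha × 10 = 67702.5 m³

67700 m³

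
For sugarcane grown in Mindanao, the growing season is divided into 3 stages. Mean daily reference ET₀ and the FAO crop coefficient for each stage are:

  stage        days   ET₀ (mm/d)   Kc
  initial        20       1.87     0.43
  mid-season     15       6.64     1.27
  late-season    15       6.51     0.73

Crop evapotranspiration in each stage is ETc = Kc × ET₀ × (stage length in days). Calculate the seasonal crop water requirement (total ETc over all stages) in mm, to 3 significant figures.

214 mm

initial: 0.43 × 1.87 × 20 = 16.08 mm
mid-season: 1.27 × 6.64 × 15 = 126.49 mm
late-season: 0.73 × 6.51 × 15 = 71.28 mm
Seasonal total = 213.85 mm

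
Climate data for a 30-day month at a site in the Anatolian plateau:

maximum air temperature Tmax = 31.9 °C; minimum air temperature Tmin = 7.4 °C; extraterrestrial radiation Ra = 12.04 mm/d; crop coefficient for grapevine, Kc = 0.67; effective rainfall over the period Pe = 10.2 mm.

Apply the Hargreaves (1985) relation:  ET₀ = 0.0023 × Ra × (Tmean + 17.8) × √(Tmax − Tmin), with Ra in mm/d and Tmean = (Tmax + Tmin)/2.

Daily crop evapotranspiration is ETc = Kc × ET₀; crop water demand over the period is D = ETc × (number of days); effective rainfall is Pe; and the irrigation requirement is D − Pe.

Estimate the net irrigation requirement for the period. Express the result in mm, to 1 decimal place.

93.0 mm

Tmean = (31.9 + 7.4)/2 = 19.65 °C
ET₀ = 0.0023 × 12.04 × (19.65 + 17.8) × √24.5 = 0.0023 × 12.04 × 37.45 × 4.9497 = 5.1332 mm/d
ETc = Kc × ET₀ = 0.67 × 5.1332 = 3.4392 mm/d
Crop demand D = ETc × 30 d = 3.4392 × 30 = 103.176 mm
D − Pe = 103.176 − 10.2 = 92.976 mm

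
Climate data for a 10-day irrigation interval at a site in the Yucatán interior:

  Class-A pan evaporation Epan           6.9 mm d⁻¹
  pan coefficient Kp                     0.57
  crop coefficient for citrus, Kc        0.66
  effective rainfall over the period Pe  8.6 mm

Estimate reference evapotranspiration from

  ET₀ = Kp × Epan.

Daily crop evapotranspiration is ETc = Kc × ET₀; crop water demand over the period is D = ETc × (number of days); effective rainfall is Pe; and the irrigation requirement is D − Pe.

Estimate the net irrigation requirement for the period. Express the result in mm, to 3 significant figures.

17.4 mm

ET₀ = 0.57 × 6.9 = 3.9330 mm/d
ETc = Kc × ET₀ = 0.66 × 3.9330 = 2.5958 mm/d
Crop demand D = ETc × 10 d = 2.5958 × 10 = 25.958 mm
D − Pe = 25.958 − 8.6 = 17.358 mm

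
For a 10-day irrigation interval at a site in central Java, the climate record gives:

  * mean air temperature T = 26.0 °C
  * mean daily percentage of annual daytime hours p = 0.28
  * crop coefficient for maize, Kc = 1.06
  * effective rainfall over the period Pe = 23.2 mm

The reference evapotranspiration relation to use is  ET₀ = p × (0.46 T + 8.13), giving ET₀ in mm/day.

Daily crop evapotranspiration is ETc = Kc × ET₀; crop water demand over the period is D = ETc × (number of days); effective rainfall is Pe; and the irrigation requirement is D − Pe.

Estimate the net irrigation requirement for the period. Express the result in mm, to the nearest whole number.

ET₀ = 0.28 × (0.46 × 26.0 + 8.13) = 0.28 × 20.090 = 5.6252 mm/d
ETc = Kc × ET₀ = 1.06 × 5.6252 = 5.9627 mm/d
Crop demand D = ETc × 10 d = 5.9627 × 10 = 59.627 mm
D − Pe = 59.627 − 23.2 = 36.427 mm

36 mm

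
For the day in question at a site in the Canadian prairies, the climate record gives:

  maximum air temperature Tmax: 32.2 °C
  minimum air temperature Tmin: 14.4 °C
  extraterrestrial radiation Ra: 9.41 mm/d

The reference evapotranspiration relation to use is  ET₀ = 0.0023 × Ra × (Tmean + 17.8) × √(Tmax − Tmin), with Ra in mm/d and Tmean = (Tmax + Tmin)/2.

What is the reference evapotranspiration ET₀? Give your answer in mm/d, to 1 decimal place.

Tmean = (32.2 + 14.4)/2 = 23.30 °C
ET₀ = 0.0023 × 9.41 × (23.30 + 17.8) × √17.8 = 0.0023 × 9.41 × 41.10 × 4.2190 = 3.7529 mm/d

3.8 mm/d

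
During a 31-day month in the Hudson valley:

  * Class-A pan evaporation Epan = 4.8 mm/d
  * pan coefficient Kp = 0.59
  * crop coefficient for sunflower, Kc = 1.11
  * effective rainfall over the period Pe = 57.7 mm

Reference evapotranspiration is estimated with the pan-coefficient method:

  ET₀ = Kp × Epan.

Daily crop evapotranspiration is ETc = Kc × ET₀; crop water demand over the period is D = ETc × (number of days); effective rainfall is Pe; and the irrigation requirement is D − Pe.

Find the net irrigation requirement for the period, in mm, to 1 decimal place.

39.7 mm

ET₀ = 0.59 × 4.8 = 2.8320 mm/d
ETc = Kc × ET₀ = 1.11 × 2.8320 = 3.1435 mm/d
Crop demand D = ETc × 31 d = 3.1435 × 31 = 97.449 mm
D − Pe = 97.449 − 57.7 = 39.749 mm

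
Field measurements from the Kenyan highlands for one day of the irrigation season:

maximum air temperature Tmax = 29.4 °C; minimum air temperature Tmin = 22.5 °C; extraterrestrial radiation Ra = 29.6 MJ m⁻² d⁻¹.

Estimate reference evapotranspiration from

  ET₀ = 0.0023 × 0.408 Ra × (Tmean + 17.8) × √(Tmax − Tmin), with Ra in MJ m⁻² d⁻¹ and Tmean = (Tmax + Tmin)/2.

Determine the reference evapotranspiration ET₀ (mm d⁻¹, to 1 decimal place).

Tmean = (29.4 + 22.5)/2 = 25.95 °C
0.408 Ra = 0.408 × 29.6 = 12.0768 mm/d equivalent
ET₀ = 0.0023 × 12.0768 × (25.95 + 17.8) × √6.9 = 0.0023 × 12.0768 × 43.75 × 2.6268 = 3.1922 mm/d

3.2 mm d⁻¹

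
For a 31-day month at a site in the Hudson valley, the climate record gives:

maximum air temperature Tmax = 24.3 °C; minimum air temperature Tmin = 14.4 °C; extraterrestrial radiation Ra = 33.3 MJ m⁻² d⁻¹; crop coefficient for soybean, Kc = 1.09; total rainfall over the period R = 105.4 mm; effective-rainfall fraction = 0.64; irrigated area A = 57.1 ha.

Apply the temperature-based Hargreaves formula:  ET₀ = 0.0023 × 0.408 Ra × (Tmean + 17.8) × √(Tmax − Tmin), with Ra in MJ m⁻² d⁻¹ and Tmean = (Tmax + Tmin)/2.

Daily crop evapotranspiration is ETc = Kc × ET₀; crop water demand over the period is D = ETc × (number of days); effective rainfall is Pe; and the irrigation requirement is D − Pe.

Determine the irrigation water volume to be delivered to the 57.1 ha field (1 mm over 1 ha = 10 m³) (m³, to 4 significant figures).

Tmean = (24.3 + 14.4)/2 = 19.35 °C
0.408 Ra = 0.408 × 33.3 = 13.5864 mm/d equivalent
ET₀ = 0.0023 × 13.5864 × (19.35 + 17.8) × √9.9 = 0.0023 × 13.5864 × 37.15 × 3.1464 = 3.6526 mm/d
ETc = Kc × ET₀ = 1.09 × 3.6526 = 3.9813 mm/d
Crop demand D = ETc × 31 d = 3.9813 × 31 = 123.420 mm
Pe = 0.64 × 105.4 = 67.456 mm
D − Pe = 123.420 − 67.456 = 55.964 mm
Volume = 55.964 mm × 57.1 ha × 10 = 31955.4 m³

31960 m³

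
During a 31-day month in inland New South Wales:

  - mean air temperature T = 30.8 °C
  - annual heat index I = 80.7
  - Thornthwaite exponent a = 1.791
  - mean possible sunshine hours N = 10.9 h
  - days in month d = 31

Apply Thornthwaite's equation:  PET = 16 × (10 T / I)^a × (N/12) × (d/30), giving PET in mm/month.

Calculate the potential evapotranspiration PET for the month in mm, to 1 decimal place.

165.3 mm

10T/I = 10 × 30.8 / 80.7 = 3.8166
(10T/I)^a = 3.8166^1.791 = 11.0099
Uncorrected PET = 16 × 11.0099 = 176.158 mm
Correction = (N/12)(d/30) = (10.9/12)(31/30) = 0.9386
PET = 176.158 × 0.9386 = 165.342 mm/month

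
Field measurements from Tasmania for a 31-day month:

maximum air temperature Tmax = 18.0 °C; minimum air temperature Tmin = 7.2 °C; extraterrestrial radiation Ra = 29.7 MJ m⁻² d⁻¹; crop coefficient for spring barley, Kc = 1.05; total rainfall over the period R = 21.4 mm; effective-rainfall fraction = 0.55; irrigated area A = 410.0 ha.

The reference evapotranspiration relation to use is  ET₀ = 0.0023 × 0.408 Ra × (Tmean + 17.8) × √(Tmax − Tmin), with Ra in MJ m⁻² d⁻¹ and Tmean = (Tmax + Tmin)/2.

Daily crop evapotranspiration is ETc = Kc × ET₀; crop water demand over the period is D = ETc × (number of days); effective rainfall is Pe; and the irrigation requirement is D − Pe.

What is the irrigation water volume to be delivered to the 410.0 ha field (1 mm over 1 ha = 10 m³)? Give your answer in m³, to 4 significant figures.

Tmean = (18.0 + 7.2)/2 = 12.60 °C
0.408 Ra = 0.408 × 29.7 = 12.1176 mm/d equivalent
ET₀ = 0.0023 × 12.1176 × (12.60 + 17.8) × √10.8 = 0.0023 × 12.1176 × 30.40 × 3.2863 = 2.7844 mm/d
ETc = Kc × ET₀ = 1.05 × 2.7844 = 2.9236 mm/d
Crop demand D = ETc × 31 d = 2.9236 × 31 = 90.632 mm
Pe = 0.55 × 21.4 = 11.770 mm
D − Pe = 90.632 − 11.770 = 78.862 mm
Volume = 78.862 mm × 410.0 ha × 10 = 323334.2 m³

323300 m³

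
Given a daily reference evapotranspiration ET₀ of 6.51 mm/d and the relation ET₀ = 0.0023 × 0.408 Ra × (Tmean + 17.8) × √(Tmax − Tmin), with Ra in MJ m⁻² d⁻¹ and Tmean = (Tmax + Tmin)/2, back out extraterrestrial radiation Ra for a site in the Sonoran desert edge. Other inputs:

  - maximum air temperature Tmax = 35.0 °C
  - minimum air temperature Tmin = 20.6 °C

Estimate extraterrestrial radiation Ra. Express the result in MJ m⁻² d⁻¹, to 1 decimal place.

40.1 MJ m⁻² d⁻¹

Tmean = (35.0+20.6)/2 = 27.80 °C; ΔT = 14.4
Ra = ET₀ / [0.0023 × 0.408 × (Tmean+17.8) × √ΔT]
   = 6.51 / (0.0023 × 0.408 × 45.60 × 3.7947) = 40.091 MJ m⁻² d⁻¹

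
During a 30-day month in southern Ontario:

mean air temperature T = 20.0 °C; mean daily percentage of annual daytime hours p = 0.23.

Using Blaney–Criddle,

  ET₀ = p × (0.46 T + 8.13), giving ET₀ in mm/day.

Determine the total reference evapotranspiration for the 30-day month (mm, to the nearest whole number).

120 mm

ET₀ = 0.23 × (0.46 × 20.0 + 8.13) = 0.23 × 17.330 = 3.9859 mm/d
Monthly total = 3.9859 × 30 = 119.577 mm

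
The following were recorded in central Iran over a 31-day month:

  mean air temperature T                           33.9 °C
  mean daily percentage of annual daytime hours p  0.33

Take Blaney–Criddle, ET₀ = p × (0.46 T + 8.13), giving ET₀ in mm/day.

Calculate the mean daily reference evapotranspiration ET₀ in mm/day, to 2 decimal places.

7.83 mm/day

ET₀ = 0.33 × (0.46 × 33.9 + 8.13) = 0.33 × 23.724 = 7.8289 mm/d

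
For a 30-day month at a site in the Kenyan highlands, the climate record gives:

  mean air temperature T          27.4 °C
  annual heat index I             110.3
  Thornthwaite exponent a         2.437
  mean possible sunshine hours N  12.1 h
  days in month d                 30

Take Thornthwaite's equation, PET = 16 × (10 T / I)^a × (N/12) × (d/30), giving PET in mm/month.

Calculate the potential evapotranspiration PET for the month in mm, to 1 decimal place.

148.2 mm

10T/I = 10 × 27.4 / 110.3 = 2.4841
(10T/I)^a = 2.4841^2.437 = 9.1839
Uncorrected PET = 16 × 9.1839 = 146.942 mm
Correction = (N/12)(d/30) = (12.1/12)(30/30) = 1.0083
PET = 146.942 × 1.0083 = 148.162 mm/month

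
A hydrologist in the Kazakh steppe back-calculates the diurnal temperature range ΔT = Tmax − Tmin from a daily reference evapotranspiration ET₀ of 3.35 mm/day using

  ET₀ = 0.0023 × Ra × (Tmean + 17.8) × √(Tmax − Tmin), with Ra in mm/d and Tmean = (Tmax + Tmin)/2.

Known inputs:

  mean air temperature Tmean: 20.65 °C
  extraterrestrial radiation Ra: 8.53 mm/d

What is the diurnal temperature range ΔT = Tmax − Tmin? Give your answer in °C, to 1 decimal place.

√ΔT = ET₀ / [0.0023 × Ra × (Tmean+17.8)] = 3.35 / (0.0023 × 8.53 × 38.45) = 4.4409
ΔT = 4.4409² = 19.722 °C

19.7 °C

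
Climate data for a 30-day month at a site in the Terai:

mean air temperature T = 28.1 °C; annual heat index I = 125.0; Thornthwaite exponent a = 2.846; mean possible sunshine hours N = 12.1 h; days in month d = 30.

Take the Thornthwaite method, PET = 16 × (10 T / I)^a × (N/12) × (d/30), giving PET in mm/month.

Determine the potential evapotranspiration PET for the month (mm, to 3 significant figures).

10T/I = 10 × 28.1 / 125.0 = 2.2480
(10T/I)^a = 2.2480^2.846 = 10.0280
Uncorrected PET = 16 × 10.0280 = 160.448 mm
Correction = (N/12)(d/30) = (12.1/12)(30/30) = 1.0083
PET = 160.448 × 1.0083 = 161.780 mm/month

162 mm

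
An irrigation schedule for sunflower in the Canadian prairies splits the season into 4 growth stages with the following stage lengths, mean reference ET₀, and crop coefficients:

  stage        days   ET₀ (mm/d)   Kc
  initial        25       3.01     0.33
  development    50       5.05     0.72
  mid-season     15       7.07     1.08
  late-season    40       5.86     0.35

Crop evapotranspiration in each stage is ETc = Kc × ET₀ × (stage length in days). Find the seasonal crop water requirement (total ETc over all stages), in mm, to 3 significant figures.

initial: 0.33 × 3.01 × 25 = 24.83 mm
development: 0.72 × 5.05 × 50 = 181.80 mm
mid-season: 1.08 × 7.07 × 15 = 114.53 mm
late-season: 0.35 × 5.86 × 40 = 82.04 mm
Seasonal total = 403.20 mm

403 mm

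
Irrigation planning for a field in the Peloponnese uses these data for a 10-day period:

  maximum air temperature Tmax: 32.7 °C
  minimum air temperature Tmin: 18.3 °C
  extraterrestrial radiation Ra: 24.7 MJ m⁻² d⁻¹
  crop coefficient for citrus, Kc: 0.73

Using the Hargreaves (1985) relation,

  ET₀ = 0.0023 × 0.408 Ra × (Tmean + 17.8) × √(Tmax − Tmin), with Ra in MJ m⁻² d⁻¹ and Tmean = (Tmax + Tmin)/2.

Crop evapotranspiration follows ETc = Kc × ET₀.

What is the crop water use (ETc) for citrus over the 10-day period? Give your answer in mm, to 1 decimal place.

Tmean = (32.7 + 18.3)/2 = 25.50 °C
0.408 Ra = 0.408 × 24.7 = 10.0776 mm/d equivalent
ET₀ = 0.0023 × 10.0776 × (25.50 + 17.8) × √14.4 = 0.0023 × 10.0776 × 43.30 × 3.7947 = 3.8085 mm/d
ETc = Kc × ET₀ = 0.73 × 3.8085 = 2.7802 mm/d
Over 10 days: 2.7802 × 10 = 27.802 mm

27.8 mm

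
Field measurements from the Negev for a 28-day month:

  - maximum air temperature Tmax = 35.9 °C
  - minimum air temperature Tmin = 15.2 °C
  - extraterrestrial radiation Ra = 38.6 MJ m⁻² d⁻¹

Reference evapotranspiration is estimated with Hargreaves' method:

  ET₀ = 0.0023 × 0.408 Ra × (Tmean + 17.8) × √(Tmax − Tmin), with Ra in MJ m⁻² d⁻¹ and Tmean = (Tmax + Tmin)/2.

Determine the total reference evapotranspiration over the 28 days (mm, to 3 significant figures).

Tmean = (35.9 + 15.2)/2 = 25.55 °C
0.408 Ra = 0.408 × 38.6 = 15.7488 mm/d equivalent
ET₀ = 0.0023 × 15.7488 × (25.55 + 17.8) × √20.7 = 0.0023 × 15.7488 × 43.35 × 4.5497 = 7.1441 mm/d
Over 28 days: 7.1441 × 28 = 200.035 mm

200 mm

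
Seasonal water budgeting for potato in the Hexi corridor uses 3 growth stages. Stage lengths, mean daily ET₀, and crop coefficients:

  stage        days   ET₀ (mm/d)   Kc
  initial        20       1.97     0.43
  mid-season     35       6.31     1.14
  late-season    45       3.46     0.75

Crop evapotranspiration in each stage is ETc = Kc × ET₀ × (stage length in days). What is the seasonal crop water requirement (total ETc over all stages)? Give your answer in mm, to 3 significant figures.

385 mm

initial: 0.43 × 1.97 × 20 = 16.94 mm
mid-season: 1.14 × 6.31 × 35 = 251.77 mm
late-season: 0.75 × 3.46 × 45 = 116.78 mm
Seasonal total = 385.49 mm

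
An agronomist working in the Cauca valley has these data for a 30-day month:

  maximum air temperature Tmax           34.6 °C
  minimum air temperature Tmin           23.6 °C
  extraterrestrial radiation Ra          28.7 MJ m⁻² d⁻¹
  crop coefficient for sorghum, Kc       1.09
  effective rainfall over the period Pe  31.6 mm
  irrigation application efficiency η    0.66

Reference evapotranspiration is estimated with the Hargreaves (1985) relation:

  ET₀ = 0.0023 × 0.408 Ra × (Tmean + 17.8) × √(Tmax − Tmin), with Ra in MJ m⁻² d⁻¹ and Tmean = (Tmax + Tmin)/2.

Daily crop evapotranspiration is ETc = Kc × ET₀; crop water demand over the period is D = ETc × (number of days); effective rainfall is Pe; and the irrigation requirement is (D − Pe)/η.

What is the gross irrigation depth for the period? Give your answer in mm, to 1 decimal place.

159.7 mm

Tmean = (34.6 + 23.6)/2 = 29.10 °C
0.408 Ra = 0.408 × 28.7 = 11.7096 mm/d equivalent
ET₀ = 0.0023 × 11.7096 × (29.10 + 17.8) × √11.0 = 0.0023 × 11.7096 × 46.90 × 3.3166 = 4.1892 mm/d
ETc = Kc × ET₀ = 1.09 × 4.1892 = 4.5662 mm/d
Crop demand D = ETc × 30 d = 4.5662 × 30 = 136.986 mm
D − Pe = 136.986 − 31.6 = 105.386 mm
Gross irrigation = 105.386 / 0.66 = 159.676 mm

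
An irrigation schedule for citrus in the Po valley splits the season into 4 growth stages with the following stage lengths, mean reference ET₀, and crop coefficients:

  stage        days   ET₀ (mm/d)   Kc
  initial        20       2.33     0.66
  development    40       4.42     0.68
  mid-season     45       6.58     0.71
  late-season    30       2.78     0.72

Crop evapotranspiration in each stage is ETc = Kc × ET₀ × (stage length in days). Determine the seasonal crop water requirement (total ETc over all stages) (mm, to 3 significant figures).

initial: 0.66 × 2.33 × 20 = 30.76 mm
development: 0.68 × 4.42 × 40 = 120.22 mm
mid-season: 0.71 × 6.58 × 45 = 210.23 mm
late-season: 0.72 × 2.78 × 30 = 60.05 mm
Seasonal total = 421.26 mm

421 mm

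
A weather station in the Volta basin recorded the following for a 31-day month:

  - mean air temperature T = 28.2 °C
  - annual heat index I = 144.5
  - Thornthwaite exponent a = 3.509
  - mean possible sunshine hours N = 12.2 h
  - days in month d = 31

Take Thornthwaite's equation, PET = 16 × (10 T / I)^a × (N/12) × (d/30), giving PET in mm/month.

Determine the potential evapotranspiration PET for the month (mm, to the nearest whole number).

176 mm

10T/I = 10 × 28.2 / 144.5 = 1.9516
(10T/I)^a = 1.9516^3.509 = 10.4468
Uncorrected PET = 16 × 10.4468 = 167.149 mm
Correction = (N/12)(d/30) = (12.2/12)(31/30) = 1.0506
PET = 167.149 × 1.0506 = 175.607 mm/month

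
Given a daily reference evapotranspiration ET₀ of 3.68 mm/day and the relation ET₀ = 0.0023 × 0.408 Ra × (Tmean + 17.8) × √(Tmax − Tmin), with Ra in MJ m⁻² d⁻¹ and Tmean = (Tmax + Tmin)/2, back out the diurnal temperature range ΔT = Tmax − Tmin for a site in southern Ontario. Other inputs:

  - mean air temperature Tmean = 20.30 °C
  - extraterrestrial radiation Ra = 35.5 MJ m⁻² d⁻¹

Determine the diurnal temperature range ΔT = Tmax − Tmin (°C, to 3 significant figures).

8.41 °C

√ΔT = ET₀ / [0.0023 × 0.408 × Ra × (Tmean+17.8)] = 3.68 / (0.0023 × 14.4840 × 38.10) = 2.8994
ΔT = 2.8994² = 8.407 °C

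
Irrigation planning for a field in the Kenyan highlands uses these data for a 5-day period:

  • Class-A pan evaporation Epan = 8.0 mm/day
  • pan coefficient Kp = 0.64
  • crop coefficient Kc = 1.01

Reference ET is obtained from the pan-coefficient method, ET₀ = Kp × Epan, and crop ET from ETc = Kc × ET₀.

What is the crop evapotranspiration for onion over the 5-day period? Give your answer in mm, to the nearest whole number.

26 mm

ET₀ = 0.64 × 8.0 = 5.1200 mm/d
ETc = Kc × ET₀ = 1.01 × 5.1200 = 5.1712 mm/d
Over 5 days: 5.1712 × 5 = 25.856 mm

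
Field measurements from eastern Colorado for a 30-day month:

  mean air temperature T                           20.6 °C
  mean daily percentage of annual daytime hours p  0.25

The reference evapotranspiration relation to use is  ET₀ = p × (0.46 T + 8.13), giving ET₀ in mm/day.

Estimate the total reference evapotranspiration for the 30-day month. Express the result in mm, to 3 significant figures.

ET₀ = 0.25 × (0.46 × 20.6 + 8.13) = 0.25 × 17.606 = 4.4015 mm/d
Monthly total = 4.4015 × 30 = 132.045 mm

132 mm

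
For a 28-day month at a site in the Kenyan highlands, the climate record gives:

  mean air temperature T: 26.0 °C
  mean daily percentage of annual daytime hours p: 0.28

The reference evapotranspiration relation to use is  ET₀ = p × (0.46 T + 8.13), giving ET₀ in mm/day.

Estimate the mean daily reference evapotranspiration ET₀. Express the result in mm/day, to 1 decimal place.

ET₀ = 0.28 × (0.46 × 26.0 + 8.13) = 0.28 × 20.090 = 5.6252 mm/d

5.6 mm/day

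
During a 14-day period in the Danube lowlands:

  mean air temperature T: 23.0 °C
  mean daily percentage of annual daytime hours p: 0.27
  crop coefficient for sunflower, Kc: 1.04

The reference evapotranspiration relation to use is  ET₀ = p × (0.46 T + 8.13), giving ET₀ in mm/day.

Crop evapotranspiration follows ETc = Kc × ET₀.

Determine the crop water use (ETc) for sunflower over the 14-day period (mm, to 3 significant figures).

73.6 mm

ET₀ = 0.27 × (0.46 × 23.0 + 8.13) = 0.27 × 18.710 = 5.0517 mm/d
ETc = Kc × ET₀ = 1.04 × 5.0517 = 5.2538 mm/d
Over 14 days: 5.2538 × 14 = 73.553 mm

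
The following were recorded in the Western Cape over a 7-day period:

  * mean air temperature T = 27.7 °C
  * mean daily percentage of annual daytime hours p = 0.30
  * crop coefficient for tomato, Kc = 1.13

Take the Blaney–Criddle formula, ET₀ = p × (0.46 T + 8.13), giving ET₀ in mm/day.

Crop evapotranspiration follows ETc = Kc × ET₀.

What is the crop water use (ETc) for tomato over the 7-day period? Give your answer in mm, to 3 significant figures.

ET₀ = 0.30 × (0.46 × 27.7 + 8.13) = 0.30 × 20.872 = 6.2616 mm/d
ETc = Kc × ET₀ = 1.13 × 6.2616 = 7.0756 mm/d
Over 7 days: 7.0756 × 7 = 49.529 mm

49.5 mm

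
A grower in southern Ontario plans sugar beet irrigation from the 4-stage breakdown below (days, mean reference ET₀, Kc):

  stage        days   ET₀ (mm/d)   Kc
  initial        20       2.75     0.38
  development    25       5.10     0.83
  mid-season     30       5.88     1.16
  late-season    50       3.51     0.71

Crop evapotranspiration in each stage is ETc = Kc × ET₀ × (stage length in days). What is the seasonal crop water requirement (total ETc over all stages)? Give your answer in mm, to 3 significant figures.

456 mm

initial: 0.38 × 2.75 × 20 = 20.90 mm
development: 0.83 × 5.10 × 25 = 105.83 mm
mid-season: 1.16 × 5.88 × 30 = 204.62 mm
late-season: 0.71 × 3.51 × 50 = 124.61 mm
Seasonal total = 455.96 mm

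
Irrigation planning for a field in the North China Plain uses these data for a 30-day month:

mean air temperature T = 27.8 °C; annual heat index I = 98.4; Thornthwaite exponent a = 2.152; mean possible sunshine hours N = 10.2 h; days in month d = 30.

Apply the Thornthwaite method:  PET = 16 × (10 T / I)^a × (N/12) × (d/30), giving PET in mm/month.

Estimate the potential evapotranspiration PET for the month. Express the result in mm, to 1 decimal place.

10T/I = 10 × 27.8 / 98.4 = 2.8252
(10T/I)^a = 2.8252^2.152 = 9.3467
Uncorrected PET = 16 × 9.3467 = 149.547 mm
Correction = (N/12)(d/30) = (10.2/12)(30/30) = 0.8500
PET = 149.547 × 0.8500 = 127.115 mm/month

127.1 mm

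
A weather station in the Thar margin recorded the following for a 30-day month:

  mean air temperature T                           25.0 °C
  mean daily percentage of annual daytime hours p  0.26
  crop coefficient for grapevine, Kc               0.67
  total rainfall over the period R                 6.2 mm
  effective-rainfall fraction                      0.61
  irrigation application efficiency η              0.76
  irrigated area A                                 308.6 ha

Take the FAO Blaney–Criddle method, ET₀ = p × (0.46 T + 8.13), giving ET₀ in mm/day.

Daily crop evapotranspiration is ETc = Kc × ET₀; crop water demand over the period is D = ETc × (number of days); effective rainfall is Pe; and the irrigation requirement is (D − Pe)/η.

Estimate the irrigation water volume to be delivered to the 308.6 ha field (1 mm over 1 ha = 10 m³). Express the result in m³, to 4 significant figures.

401200 m³

ET₀ = 0.26 × (0.46 × 25.0 + 8.13) = 0.26 × 19.630 = 5.1038 mm/d
ETc = Kc × ET₀ = 0.67 × 5.1038 = 3.4195 mm/d
Crop demand D = ETc × 30 d = 3.4195 × 30 = 102.585 mm
Pe = 0.61 × 6.2 = 3.782 mm
D − Pe = 102.585 − 3.782 = 98.803 mm
Gross irrigation = 98.803 / 0.76 = 130.004 mm
Volume = 130.004 mm × 308.6 ha × 10 = 401192.3 m³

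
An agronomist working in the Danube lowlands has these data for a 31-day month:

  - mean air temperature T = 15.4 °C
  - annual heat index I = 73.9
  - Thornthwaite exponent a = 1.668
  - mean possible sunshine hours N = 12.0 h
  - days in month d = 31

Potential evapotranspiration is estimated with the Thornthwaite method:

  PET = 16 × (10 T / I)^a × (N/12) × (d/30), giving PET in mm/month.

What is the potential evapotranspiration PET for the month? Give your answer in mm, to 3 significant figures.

56.3 mm

10T/I = 10 × 15.4 / 73.9 = 2.0839
(10T/I)^a = 2.0839^1.668 = 3.4032
Uncorrected PET = 16 × 3.4032 = 54.451 mm
Correction = (N/12)(d/30) = (12.0/12)(31/30) = 1.0333
PET = 54.451 × 1.0333 = 56.264 mm/month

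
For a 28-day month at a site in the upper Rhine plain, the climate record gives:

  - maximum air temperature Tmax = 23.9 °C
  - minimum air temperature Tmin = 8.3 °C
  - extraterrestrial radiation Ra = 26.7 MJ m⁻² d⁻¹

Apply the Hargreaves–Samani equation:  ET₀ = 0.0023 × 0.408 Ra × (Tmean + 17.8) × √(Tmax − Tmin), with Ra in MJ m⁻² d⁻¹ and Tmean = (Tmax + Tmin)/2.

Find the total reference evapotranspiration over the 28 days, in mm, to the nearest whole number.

94 mm

Tmean = (23.9 + 8.3)/2 = 16.10 °C
0.408 Ra = 0.408 × 26.7 = 10.8936 mm/d equivalent
ET₀ = 0.0023 × 10.8936 × (16.10 + 17.8) × √15.6 = 0.0023 × 10.8936 × 33.90 × 3.9497 = 3.3548 mm/d
Over 28 days: 3.3548 × 28 = 93.934 mm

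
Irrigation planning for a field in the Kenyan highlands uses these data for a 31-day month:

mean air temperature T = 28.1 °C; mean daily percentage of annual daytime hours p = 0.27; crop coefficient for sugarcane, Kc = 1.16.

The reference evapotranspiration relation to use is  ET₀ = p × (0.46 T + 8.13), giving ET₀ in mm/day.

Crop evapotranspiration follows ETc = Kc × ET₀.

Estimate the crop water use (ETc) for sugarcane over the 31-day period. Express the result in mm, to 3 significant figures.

ET₀ = 0.27 × (0.46 × 28.1 + 8.13) = 0.27 × 21.056 = 5.6851 mm/d
ETc = Kc × ET₀ = 1.16 × 5.6851 = 6.5947 mm/d
Over 31 days: 6.5947 × 31 = 204.436 mm

204 mm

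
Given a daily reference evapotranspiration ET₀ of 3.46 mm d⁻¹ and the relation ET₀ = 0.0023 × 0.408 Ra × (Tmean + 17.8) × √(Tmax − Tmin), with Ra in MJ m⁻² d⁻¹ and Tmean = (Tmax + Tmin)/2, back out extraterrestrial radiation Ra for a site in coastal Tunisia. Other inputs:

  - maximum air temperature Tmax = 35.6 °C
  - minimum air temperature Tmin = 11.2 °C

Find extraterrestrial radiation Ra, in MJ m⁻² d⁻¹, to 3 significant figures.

18.1 MJ m⁻² d⁻¹

Tmean = (35.6+11.2)/2 = 23.40 °C; ΔT = 24.4
Ra = ET₀ / [0.0023 × 0.408 × (Tmean+17.8) × √ΔT]
   = 3.46 / (0.0023 × 0.408 × 41.20 × 4.9396) = 18.118 MJ m⁻² d⁻¹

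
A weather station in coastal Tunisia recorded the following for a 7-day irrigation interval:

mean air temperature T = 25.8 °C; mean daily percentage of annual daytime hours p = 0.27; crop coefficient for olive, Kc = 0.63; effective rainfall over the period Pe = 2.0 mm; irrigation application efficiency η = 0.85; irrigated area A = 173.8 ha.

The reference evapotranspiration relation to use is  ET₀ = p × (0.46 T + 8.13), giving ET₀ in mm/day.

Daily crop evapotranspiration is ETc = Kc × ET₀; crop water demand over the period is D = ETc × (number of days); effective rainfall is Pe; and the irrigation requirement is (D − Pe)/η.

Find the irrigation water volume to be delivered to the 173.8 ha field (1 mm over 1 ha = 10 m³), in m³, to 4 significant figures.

ET₀ = 0.27 × (0.46 × 25.8 + 8.13) = 0.27 × 19.998 = 5.3995 mm/d
ETc = Kc × ET₀ = 0.63 × 5.3995 = 3.4017 mm/d
Crop demand D = ETc × 7 d = 3.4017 × 7 = 23.812 mm
D − Pe = 23.812 − 2.0 = 21.812 mm
Gross irrigation = 21.812 / 0.85 = 25.661 mm
Volume = 25.661 mm × 173.8 ha × 10 = 44598.8 m³

44600 m³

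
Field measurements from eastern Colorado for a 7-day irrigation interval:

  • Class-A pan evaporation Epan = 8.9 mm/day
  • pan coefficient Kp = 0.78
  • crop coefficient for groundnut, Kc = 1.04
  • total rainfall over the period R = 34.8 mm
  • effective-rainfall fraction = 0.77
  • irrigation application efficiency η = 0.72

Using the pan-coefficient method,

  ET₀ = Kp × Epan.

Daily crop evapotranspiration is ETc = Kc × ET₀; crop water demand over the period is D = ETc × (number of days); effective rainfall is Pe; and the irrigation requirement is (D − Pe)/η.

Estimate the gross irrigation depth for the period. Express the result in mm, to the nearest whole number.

33 mm

ET₀ = 0.78 × 8.9 = 6.9420 mm/d
ETc = Kc × ET₀ = 1.04 × 6.9420 = 7.2197 mm/d
Crop demand D = ETc × 7 d = 7.2197 × 7 = 50.538 mm
Pe = 0.77 × 34.8 = 26.796 mm
D − Pe = 50.538 − 26.796 = 23.742 mm
Gross irrigation = 23.742 / 0.72 = 32.975 mm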